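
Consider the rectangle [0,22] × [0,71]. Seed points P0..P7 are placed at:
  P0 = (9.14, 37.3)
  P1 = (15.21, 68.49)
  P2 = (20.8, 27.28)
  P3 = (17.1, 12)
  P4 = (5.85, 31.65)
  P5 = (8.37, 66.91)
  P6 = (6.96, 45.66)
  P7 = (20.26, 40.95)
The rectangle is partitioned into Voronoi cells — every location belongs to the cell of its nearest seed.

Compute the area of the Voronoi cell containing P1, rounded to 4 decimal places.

Area of P1's cell: 144.7902

1. box [0,22]×[0,71]: [(0, 0) (22, 0) (22, 71) (0, 71)]
2. ⊥bis P1·P0 via (12.175,52.895): [(0, 55.2644) (22, 50.9829) (22, 71) (0, 71)]  |A|=393.2792
3. ⊥bis P1·P2 via (18.005,47.885): [(0, 55.2644) (22, 50.9829) (22, 71) (0, 71)]  |A|=393.2792
4. ⊥bis P1·P3 via (16.155,40.245): [(0, 55.2644) (22, 50.9829) (22, 71) (0, 71)]  |A|=393.2792
5. ⊥bis P1·P4 via (10.53,50.07): [(0, 55.2644) (22, 50.9829) (22, 71) (0, 71)]  |A|=393.2792
6. ⊥bis P1·P5 via (11.79,67.7): [(15.3527, 52.2766) (22, 50.9829) (22, 71) (11.0277, 71)]  |A|=169.2489
7. ⊥bis P1·P6 via (11.085,57.075): [(14.5321, 55.8294) (22, 53.1307) (22, 71) (11.0277, 71)]  |A|=149.9519
8. ⊥bis P1·P7 via (17.735,54.72): [(14.5321, 55.8294) (17.6467, 54.7038) (22, 55.5021) (22, 71) (11.0277, 71)]  |A|=144.7902
9. canonical 5-gon: [(14.5321, 55.8294) (17.6467, 54.7038) (22, 55.5021) (22, 71) (11.0277, 71)]
10. shoelace: 144.7902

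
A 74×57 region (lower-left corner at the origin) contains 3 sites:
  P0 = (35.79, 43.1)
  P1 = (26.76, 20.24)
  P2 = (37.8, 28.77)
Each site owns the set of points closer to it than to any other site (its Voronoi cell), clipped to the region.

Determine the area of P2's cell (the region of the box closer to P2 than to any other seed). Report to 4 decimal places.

Area of P2's cell: 1403.5021

1. box [0,74]×[0,57]: [(0, 0) (74, 0) (74, 57) (0, 57)]
2. ⊥bis P2·P0 via (36.795,35.935): [(0, 30.7739) (0, 0) (74, 0) (74, 41.1536)]  |A|=2661.3178
3. ⊥bis P2·P1 via (32.28,24.505): [(24.7537, 34.246) (51.2137, 0) (74, 0) (74, 41.1536)]  |A|=1403.5021
4. canonical 4-gon: [(24.7537, 34.246) (51.2137, 0) (74, 0) (74, 41.1536)]
5. shoelace: 1403.5021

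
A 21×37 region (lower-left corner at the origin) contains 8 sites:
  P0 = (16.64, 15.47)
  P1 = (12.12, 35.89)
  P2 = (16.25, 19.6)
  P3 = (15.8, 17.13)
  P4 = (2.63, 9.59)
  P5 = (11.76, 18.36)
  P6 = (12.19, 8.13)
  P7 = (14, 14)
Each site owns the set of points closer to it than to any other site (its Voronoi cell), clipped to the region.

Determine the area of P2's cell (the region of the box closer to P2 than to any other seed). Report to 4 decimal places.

1. box [0,21]×[0,37]: [(0, 0) (21, 0) (21, 37) (0, 37)]
2. ⊥bis P2·P0 via (16.445,17.535): [(0, 15.9821) (21, 17.9651) (21, 37) (0, 37)]  |A|=420.5542
3. ⊥bis P2·P1 via (14.185,27.745): [(0, 24.1487) (0, 15.9821) (21, 17.9651) (21, 29.4728)]  |A|=206.5798
4. ⊥bis P2·P3 via (16.025,18.365): [(0, 24.1487) (0, 21.2845) (19.1689, 17.7922) (21, 17.9651) (21, 29.4728)]  |A|=155.7587
5. ⊥bis P2·P4 via (9.44,14.595): [(2.0387, 24.6655) (5.2229, 20.333) (19.1689, 17.7922) (21, 17.9651) (21, 29.4728)]  |A|=143.04
6. ⊥bis P2·P5 via (14.005,18.98): [(11.7545, 27.1288) (14.0768, 18.7199) (19.1689, 17.7922) (21, 17.9651) (21, 29.4728)]  |A|=82.7181
7. ⊥bis P2·P6 via (14.22,13.865): [(11.7545, 27.1288) (14.0768, 18.7199) (19.1689, 17.7922) (21, 17.9651) (21, 29.4728)]  |A|=82.7181
8. ⊥bis P2·P7 via (15.125,16.8): [(11.7545, 27.1288) (14.0768, 18.7199) (19.1689, 17.7922) (21, 17.9651) (21, 29.4728)]  |A|=82.7181
9. canonical 5-gon: [(11.7545, 27.1288) (14.0768, 18.7199) (19.1689, 17.7922) (21, 17.9651) (21, 29.4728)]
10. shoelace: 82.7181

Area of P2's cell: 82.7181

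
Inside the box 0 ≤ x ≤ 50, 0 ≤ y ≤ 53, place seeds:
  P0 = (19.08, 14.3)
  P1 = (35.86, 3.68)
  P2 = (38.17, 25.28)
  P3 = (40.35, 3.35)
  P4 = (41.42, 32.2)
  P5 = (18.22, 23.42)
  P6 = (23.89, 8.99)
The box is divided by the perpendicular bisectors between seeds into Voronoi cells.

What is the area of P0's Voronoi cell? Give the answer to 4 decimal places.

Area of P0's cell: 347.6052

1. box [0,50]×[0,53]: [(0, 0) (50, 0) (50, 53) (0, 53)]
2. ⊥bis P0·P1 via (27.47,8.99): [(0, 0) (21.7803, 0) (50, 44.5882) (50, 53) (0, 53)]  |A|=2020.8657
3. ⊥bis P0·P2 via (28.625,19.79): [(0, 0) (21.7803, 0) (31.3294, 15.088) (9.5236, 53) (0, 53)]  |A|=1175.0697
4. ⊥bis P0·P3 via (29.715,8.825): [(0, 0) (21.7803, 0) (31.3294, 15.088) (9.5236, 53) (0, 53)]  |A|=1175.0697
5. ⊥bis P0·P4 via (30.25,23.25): [(0, 0) (21.7803, 0) (31.3294, 15.088) (17.4379, 39.2401) (6.4127, 53) (0, 53)]  |A|=1153.6669
6. ⊥bis P0·P5 via (18.65,18.86): [(0, 17.1013) (0, 0) (21.7803, 0) (31.3294, 15.088) (28.6192, 19.8001)]  |A|=503.2828
7. ⊥bis P0·P6 via (21.485,11.645): [(0, 17.1013) (0, 0) (8.6295, 0) (29.2593, 18.6872) (28.6192, 19.8001)]  |A|=347.6052
8. canonical 5-gon: [(0, 17.1013) (0, 0) (8.6295, 0) (29.2593, 18.6872) (28.6192, 19.8001)]
9. shoelace: 347.6052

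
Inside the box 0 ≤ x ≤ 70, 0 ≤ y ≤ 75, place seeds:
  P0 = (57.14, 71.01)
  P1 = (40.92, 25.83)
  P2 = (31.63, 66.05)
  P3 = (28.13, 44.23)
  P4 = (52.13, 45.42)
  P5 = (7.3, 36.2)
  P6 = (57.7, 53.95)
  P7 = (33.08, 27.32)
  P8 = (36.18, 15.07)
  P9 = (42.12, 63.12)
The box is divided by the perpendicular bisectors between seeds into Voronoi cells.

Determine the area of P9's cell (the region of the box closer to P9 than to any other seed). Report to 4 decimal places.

1. box [0,70]×[0,75]: [(0, 0) (70, 0) (70, 75) (0, 75)]
2. ⊥bis P9·P0 via (49.63,67.065): [(0, 0) (70, 0) (70, 28.2871) (45.4617, 75) (0, 75)]  |A|=4676.8739
3. ⊥bis P9·P1 via (41.52,44.475): [(0, 45.8111) (61.84, 43.8211) (45.4617, 75) (0, 75)]  |A|=1611.244
4. ⊥bis P9·P2 via (36.875,64.585): [(31.3494, 44.8023) (61.84, 43.8211) (45.4617, 75) (39.7841, 75)]  |A|=553.0232
5. ⊥bis P9·P3 via (35.125,53.675): [(34.0501, 54.4711) (47.8211, 44.2722) (61.84, 43.8211) (45.4617, 75) (39.7841, 75)]  |A|=472.6766
6. ⊥bis P9·P4 via (47.125,54.27): [(34.0501, 54.4711) (39.8653, 50.1643) (54.2381, 58.2927) (45.4617, 75) (39.7841, 75)]  |A|=298.276
7. ⊥bis P9·P5 via (24.71,49.66): [(34.0501, 54.4711) (39.8653, 50.1643) (54.2381, 58.2927) (45.4617, 75) (39.7841, 75)]  |A|=298.276
8. ⊥bis P9·P6 via (49.91,58.535): [(34.0501, 54.4711) (39.8653, 50.1643) (47.5368, 54.5029) (52.1297, 62.3063) (45.4617, 75) (39.7841, 75)]  |A|=280.8326
9. ⊥bis P9·P7 via (37.6,45.22): [(34.0501, 54.4711) (39.8653, 50.1643) (47.5368, 54.5029) (52.1297, 62.3063) (45.4617, 75) (39.7841, 75)]  |A|=280.8326
10. ⊥bis P9·P8 via (39.15,39.095): [(34.0501, 54.4711) (39.8653, 50.1643) (47.5368, 54.5029) (52.1297, 62.3063) (45.4617, 75) (39.7841, 75)]  |A|=280.8326
11. canonical 6-gon: [(34.0501, 54.4711) (39.8653, 50.1643) (47.5368, 54.5029) (52.1297, 62.3063) (45.4617, 75) (39.7841, 75)]
12. shoelace: 280.8326

Area of P9's cell: 280.8326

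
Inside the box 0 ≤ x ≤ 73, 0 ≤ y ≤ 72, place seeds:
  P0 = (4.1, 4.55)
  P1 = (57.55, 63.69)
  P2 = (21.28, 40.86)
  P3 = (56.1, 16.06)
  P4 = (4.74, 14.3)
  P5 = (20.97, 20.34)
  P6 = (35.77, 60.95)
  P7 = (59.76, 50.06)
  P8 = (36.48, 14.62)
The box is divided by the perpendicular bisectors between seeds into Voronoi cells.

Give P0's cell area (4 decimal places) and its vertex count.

1. box [0,73]×[0,72]: [(0, 0) (73, 0) (73, 72) (0, 72)]
2. ⊥bis P0·P1 via (30.825,34.12): [(0, 61.9793) (0, 0) (68.5772, 0)]  |A|=2125.1828
3. ⊥bis P0·P2 via (12.69,22.705): [(0, 28.7092) (0, 0) (60.6771, 0)]  |A|=870.9971
4. ⊥bis P0·P3 via (30.1,10.305): [(29.0709, 14.9544) (0, 28.7092) (0, 0) (32.381, 0)]  |A|=659.4208
5. ⊥bis P0·P4 via (4.42,9.425): [(30.6763, 7.7015) (0, 9.7151) (0, 0) (32.381, 0)]  |A|=273.7032
6. ⊥bis P0·P5 via (12.535,12.445): [(16.0779, 8.6598) (0, 9.7151) (0, 0) (24.1833, 0)]  |A|=182.8103
7. ⊥bis P0·P6 via (19.935,32.75): [(16.0779, 8.6598) (0, 9.7151) (0, 0) (24.1833, 0)]  |A|=182.8103
8. ⊥bis P0·P7 via (31.93,27.305): [(16.0779, 8.6598) (0, 9.7151) (0, 0) (24.1833, 0)]  |A|=182.8103
9. ⊥bis P0·P8 via (20.29,9.585): [(22.8169, 1.4599) (16.0779, 8.6598) (0, 9.7151) (0, 0) (23.2709, 0)]  |A|=182.1443
10. canonical 5-gon: [(22.8169, 1.4599) (16.0779, 8.6598) (0, 9.7151) (0, 0) (23.2709, 0)]
11. shoelace: 182.1443

Area of P0's cell: 182.1443 (5 vertices)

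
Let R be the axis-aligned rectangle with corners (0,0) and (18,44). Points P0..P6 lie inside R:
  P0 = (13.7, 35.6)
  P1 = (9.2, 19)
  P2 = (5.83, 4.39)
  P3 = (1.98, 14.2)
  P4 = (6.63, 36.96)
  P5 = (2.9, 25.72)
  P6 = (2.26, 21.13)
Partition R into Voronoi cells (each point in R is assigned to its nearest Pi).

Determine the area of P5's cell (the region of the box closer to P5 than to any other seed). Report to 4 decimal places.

Area of P5's cell: 76.9070

1. box [0,18]×[0,44]: [(0, 0) (18, 0) (18, 44) (0, 44)]
2. ⊥bis P5·P0 via (8.3,30.66): [(0, 39.7329) (0, 0) (18, 0) (18, 20.0568)]  |A|=538.1067
3. ⊥bis P5·P1 via (6.05,22.36): [(11.3486, 27.3275) (0, 39.7329) (0, 16.6881)]  |A|=130.7633
4. ⊥bis P5·P2 via (4.365,15.055): [(11.3486, 27.3275) (0, 39.7329) (0, 16.6881)]  |A|=130.7633
5. ⊥bis P5·P3 via (2.44,19.96): [(3.4076, 19.8827) (11.3486, 27.3275) (0, 39.7329) (0, 20.1549)]  |A|=124.8567
6. ⊥bis P5·P4 via (4.765,31.34): [(3.4076, 19.8827) (11.3486, 27.3275) (8.9477, 29.952) (0, 32.9213) (0, 20.1549)]  |A|=94.3825
7. ⊥bis P5·P6 via (2.58,23.425): [(6.5896, 22.8659) (11.3486, 27.3275) (8.9477, 29.952) (0, 32.9213) (0, 23.7847)]  |A|=76.907
8. canonical 5-gon: [(6.5896, 22.8659) (11.3486, 27.3275) (8.9477, 29.952) (0, 32.9213) (0, 23.7847)]
9. shoelace: 76.907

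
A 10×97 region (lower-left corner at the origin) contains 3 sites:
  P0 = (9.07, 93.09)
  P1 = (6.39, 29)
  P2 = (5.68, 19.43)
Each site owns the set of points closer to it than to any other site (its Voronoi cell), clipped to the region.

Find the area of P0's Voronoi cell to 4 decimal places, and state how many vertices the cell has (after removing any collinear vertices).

Area of P0's cell: 358.4084 (4 vertices)

1. box [0,10]×[0,97]: [(0, 0) (10, 0) (10, 97) (0, 97)]
2. ⊥bis P0·P1 via (7.73,61.045): [(0, 61.3682) (10, 60.9501) (10, 97) (0, 97)]  |A|=358.4084
3. ⊥bis P0·P2 via (7.375,56.26): [(0, 61.3682) (10, 60.9501) (10, 97) (0, 97)]  |A|=358.4084
4. canonical 4-gon: [(0, 61.3682) (10, 60.9501) (10, 97) (0, 97)]
5. shoelace: 358.4084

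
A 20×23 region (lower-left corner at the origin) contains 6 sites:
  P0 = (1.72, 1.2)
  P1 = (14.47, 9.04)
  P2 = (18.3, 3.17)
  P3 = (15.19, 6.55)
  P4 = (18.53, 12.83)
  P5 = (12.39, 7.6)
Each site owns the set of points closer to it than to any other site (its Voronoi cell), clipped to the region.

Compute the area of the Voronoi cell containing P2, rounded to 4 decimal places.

Area of P2's cell: 33.5287

1. box [0,20]×[0,23]: [(0, 0) (20, 0) (20, 23) (0, 23)]
2. ⊥bis P2·P0 via (10.01,2.185): [(10.2696, 0) (20, 0) (20, 23) (7.5368, 23)]  |A|=255.2261
3. ⊥bis P2·P1 via (16.385,6.105): [(10.0364, 1.9627) (10.2696, 0) (20, 0) (20, 8.4637)]  |A|=51.7134
4. ⊥bis P2·P3 via (16.745,4.86): [(11.4631, 0) (20, 0) (20, 7.855)]  |A|=33.5287
5. ⊥bis P2·P4 via (18.415,8): [(11.4631, 0) (20, 0) (20, 7.855)]  |A|=33.5287
6. ⊥bis P2·P5 via (15.345,5.385): [(11.4631, 0) (20, 0) (20, 7.855)]  |A|=33.5287
7. canonical 3-gon: [(11.4631, 0) (20, 0) (20, 7.855)]
8. shoelace: 33.5287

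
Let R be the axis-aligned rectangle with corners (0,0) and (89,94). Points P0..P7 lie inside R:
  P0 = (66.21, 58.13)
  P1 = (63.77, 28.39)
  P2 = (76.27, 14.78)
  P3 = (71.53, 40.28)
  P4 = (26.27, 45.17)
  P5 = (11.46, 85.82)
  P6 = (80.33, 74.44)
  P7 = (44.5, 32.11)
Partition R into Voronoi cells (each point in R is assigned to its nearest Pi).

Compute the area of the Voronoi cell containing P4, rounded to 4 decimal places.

1. box [0,89]×[0,94]: [(0, 0) (89, 0) (89, 94) (0, 94)]
2. ⊥bis P4·P0 via (46.24,51.65): [(0, 0) (62.9997, 0) (32.498, 94) (0, 94)]  |A|=4488.3931
3. ⊥bis P4·P1 via (45.02,36.78): [(0, 0) (28.5622, 0) (48.5241, 44.6109) (32.498, 94) (0, 94)]  |A|=3720.2472
4. ⊥bis P4·P2 via (51.27,29.975): [(0, 0) (28.5622, 0) (48.5241, 44.6109) (32.498, 94) (0, 94)]  |A|=3720.2472
5. ⊥bis P4·P3 via (48.9,42.725): [(0, 0) (28.5622, 0) (48.5241, 44.6109) (32.498, 94) (0, 94)]  |A|=3720.2472
6. ⊥bis P4·P5 via (18.865,65.495): [(0, 58.6219) (0, 0) (28.5622, 0) (48.5241, 44.6109) (39.3283, 72.9504)]  |A|=2682.5322
7. ⊥bis P4·P6 via (53.3,59.805): [(0, 58.6219) (0, 0) (28.5622, 0) (48.5241, 44.6109) (39.3283, 72.9504)]  |A|=2682.5322
8. ⊥bis P4·P7 via (35.385,38.64): [(0, 58.6219) (0, 0) (7.7032, 0) (45.7616, 53.1243) (39.3283, 72.9504)]  |A|=1981.8835
9. canonical 5-gon: [(0, 58.6219) (0, 0) (7.7032, 0) (45.7616, 53.1243) (39.3283, 72.9504)]
10. shoelace: 1981.8835

Area of P4's cell: 1981.8835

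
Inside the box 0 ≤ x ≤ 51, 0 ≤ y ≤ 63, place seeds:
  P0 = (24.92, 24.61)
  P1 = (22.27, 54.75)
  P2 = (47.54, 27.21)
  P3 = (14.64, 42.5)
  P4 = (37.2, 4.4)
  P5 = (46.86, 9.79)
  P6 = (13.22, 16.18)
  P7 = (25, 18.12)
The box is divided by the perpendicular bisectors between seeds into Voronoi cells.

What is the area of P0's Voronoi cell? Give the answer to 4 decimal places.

Area of P0's cell: 310.8232

1. box [0,51]×[0,63]: [(0, 0) (51, 0) (51, 63) (0, 63)]
2. ⊥bis P0·P1 via (23.595,39.68): [(0, 37.6055) (0, 0) (51, 0) (51, 42.0895)]  |A|=2032.2222
3. ⊥bis P0·P2 via (36.23,25.91): [(34.5367, 40.642) (0, 37.6055) (0, 0) (39.2082, 0)]  |A|=1446.133
4. ⊥bis P0·P3 via (19.78,33.555): [(34.5367, 40.642) (31.6756, 40.3905) (0, 22.189) (0, 0) (39.2082, 0)]  |A|=1201.9699
5. ⊥bis P0·P4 via (31.06,14.505): [(37.1178, 18.1859) (34.5367, 40.642) (31.6756, 40.3905) (0, 22.189) (0, 0) (7.1882, 0)]  |A|=910.8143
6. ⊥bis P0·P5 via (35.89,17.2): [(36.1647, 17.6067) (37.0361, 18.8968) (34.5367, 40.642) (31.6756, 40.3905) (0, 22.189) (0, 0) (7.1882, 0)]  |A|=910.4519
7. ⊥bis P0·P6 via (19.07,20.395): [(25.6725, 11.2314) (36.1647, 17.6067) (37.0361, 18.8968) (34.5367, 40.642) (31.6756, 40.3905) (12.5722, 29.4133)]  |A|=423.6494
8. ⊥bis P0·P7 via (24.96,21.365): [(18.4291, 21.2845) (36.7357, 21.5102) (34.5367, 40.642) (31.6756, 40.3905) (12.5722, 29.4133)]  |A|=310.8232
9. canonical 5-gon: [(18.4291, 21.2845) (36.7357, 21.5102) (34.5367, 40.642) (31.6756, 40.3905) (12.5722, 29.4133)]
10. shoelace: 310.8232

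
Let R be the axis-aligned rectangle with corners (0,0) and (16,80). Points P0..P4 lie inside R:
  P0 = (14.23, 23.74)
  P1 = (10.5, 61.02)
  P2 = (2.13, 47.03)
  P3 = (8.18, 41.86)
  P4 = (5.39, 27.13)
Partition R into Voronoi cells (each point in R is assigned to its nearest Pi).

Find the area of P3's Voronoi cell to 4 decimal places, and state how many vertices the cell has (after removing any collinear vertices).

Area of P3's cell: 197.1730 (6 vertices)

1. box [0,16]×[0,80]: [(0, 0) (16, 0) (16, 80) (0, 80)]
2. ⊥bis P3·P0 via (11.205,32.8): [(0, 29.0588) (16, 34.401) (16, 80) (0, 80)]  |A|=772.3216
3. ⊥bis P3·P1 via (9.34,51.44): [(0, 52.5709) (0, 29.0588) (16, 34.401) (16, 50.6336)]  |A|=317.9577
4. ⊥bis P3·P2 via (5.155,44.445): [(10.9645, 51.2433) (0, 38.4126) (0, 29.0588) (16, 34.401) (16, 50.6336)]  |A|=240.3382
5. ⊥bis P3·P4 via (6.785,34.495): [(10.9645, 51.2433) (0, 38.4126) (0, 35.7801) (12.8442, 33.3473) (16, 34.401) (16, 50.6336)]  |A|=197.173
6. canonical 6-gon: [(10.9645, 51.2433) (0, 38.4126) (0, 35.7801) (12.8442, 33.3473) (16, 34.401) (16, 50.6336)]
7. shoelace: 197.173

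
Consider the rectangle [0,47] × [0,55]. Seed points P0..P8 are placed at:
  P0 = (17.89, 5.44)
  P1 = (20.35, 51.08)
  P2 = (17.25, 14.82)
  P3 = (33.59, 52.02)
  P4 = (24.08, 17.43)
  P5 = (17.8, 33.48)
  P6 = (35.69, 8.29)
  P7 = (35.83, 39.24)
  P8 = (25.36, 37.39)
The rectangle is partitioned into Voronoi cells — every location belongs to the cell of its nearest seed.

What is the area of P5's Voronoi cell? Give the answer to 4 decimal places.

1. box [0,47]×[0,55]: [(0, 0) (47, 0) (47, 55) (0, 55)]
2. ⊥bis P5·P0 via (17.845,19.46): [(0, 19.4027) (47, 19.5536) (47, 55) (0, 55)]  |A|=1669.5269
3. ⊥bis P5·P1 via (19.075,42.28): [(0, 45.0437) (0, 19.4027) (47, 19.5536) (47, 38.234)]  |A|=1041.5542
4. ⊥bis P5·P2 via (17.525,24.15): [(0, 45.0437) (0, 24.6665) (47, 23.2812) (47, 38.234)]  |A|=830.2545
5. ⊥bis P5·P3 via (25.695,42.75): [(27.717, 41.0279) (0, 45.0437) (0, 24.6665) (47, 23.2812) (47, 24.6051)]  |A|=698.8515
6. ⊥bis P5·P4 via (20.94,25.455): [(38.1126, 32.1743) (27.717, 41.0279) (0, 45.0437) (0, 24.6665) (17.5992, 24.1478)]  |A|=566.0882
7. ⊥bis P5·P6 via (26.745,20.885): [(38.1126, 32.1743) (27.717, 41.0279) (0, 45.0437) (0, 24.6665) (17.5992, 24.1478)]  |A|=566.0882
8. ⊥bis P5·P7 via (26.815,36.36): [(29.2589, 28.71) (25.2076, 41.3915) (0, 45.0437) (0, 24.6665) (17.5992, 24.1478)]  |A|=493.713
9. ⊥bis P5·P8 via (21.58,35.435): [(25.7652, 27.343) (17.9559, 42.4421) (0, 45.0437) (0, 24.6665) (17.5992, 24.1478)]  |A|=418.1462
10. canonical 5-gon: [(25.7652, 27.343) (17.9559, 42.4421) (0, 45.0437) (0, 24.6665) (17.5992, 24.1478)]
11. shoelace: 418.1462

Area of P5's cell: 418.1462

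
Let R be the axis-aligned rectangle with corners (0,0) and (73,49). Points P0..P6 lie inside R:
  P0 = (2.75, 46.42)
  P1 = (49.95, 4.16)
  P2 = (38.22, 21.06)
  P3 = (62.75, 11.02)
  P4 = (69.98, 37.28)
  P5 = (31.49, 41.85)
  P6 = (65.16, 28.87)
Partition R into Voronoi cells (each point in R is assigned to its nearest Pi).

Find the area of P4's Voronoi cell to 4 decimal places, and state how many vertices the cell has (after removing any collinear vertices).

Area of P4's cell: 277.0722 (4 vertices)

1. box [0,73]×[0,49]: [(0, 0) (73, 0) (73, 49) (0, 49)]
2. ⊥bis P4·P0 via (36.365,41.85): [(30.6754, 0) (73, 0) (73, 49) (37.3371, 49)]  |A|=1910.6939
3. ⊥bis P4·P1 via (59.965,20.72): [(35.5036, 35.5136) (73, 12.8368) (73, 49) (37.3371, 49)]  |A|=918.4785
4. ⊥bis P4·P2 via (54.1,29.17): [(57.723, 22.0759) (73, 12.8368) (73, 49) (43.9727, 49)]  |A|=666.9994
5. ⊥bis P4·P3 via (66.365,24.15): [(55.0765, 27.258) (73, 22.3232) (73, 49) (43.9727, 49)]  |A|=554.6266
6. ⊥bis P4·P5 via (50.735,39.565): [(50.3683, 36.4769) (55.0765, 27.258) (73, 22.3232) (73, 49) (51.8552, 49)]  |A|=505.2697
7. ⊥bis P4·P6 via (67.57,33.075): [(51.0861, 42.5224) (73, 29.9629) (73, 49) (51.8552, 49)]  |A|=277.0722
8. canonical 4-gon: [(51.0861, 42.5224) (73, 29.9629) (73, 49) (51.8552, 49)]
9. shoelace: 277.0722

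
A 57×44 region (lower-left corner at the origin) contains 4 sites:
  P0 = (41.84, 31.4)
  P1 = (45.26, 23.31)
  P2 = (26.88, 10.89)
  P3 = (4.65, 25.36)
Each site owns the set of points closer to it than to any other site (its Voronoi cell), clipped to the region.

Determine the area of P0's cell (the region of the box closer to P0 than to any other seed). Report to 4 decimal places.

Area of P0's cell: 582.8305

1. box [0,57]×[0,44]: [(0, 0) (57, 0) (57, 44) (0, 44)]
2. ⊥bis P0·P1 via (43.55,27.355): [(0, 8.9445) (57, 33.0409) (57, 44) (0, 44)]  |A|=1311.4161
3. ⊥bis P0·P2 via (34.36,21.145): [(32.342, 22.6169) (57, 33.0409) (57, 44) (3.026, 44)]  |A|=712.1797
4. ⊥bis P0·P3 via (23.245,28.38): [(23.0843, 29.3695) (32.342, 22.6169) (57, 33.0409) (57, 44) (20.7082, 44)]  |A|=582.8305
5. canonical 5-gon: [(23.0843, 29.3695) (32.342, 22.6169) (57, 33.0409) (57, 44) (20.7082, 44)]
6. shoelace: 582.8305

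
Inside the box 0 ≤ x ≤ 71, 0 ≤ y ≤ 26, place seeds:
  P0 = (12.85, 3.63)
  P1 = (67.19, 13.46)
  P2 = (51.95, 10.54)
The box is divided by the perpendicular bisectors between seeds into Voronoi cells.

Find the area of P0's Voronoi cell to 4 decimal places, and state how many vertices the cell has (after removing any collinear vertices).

1. box [0,71]×[0,26]: [(0, 0) (71, 0) (71, 26) (0, 26)]
2. ⊥bis P0·P1 via (40.02,8.545): [(0, 0) (41.5658, 0) (36.8624, 26) (0, 26)]  |A|=1019.5666
3. ⊥bis P0·P2 via (32.4,7.085): [(0, 0) (33.6521, 0) (29.0572, 26) (0, 26)]  |A|=815.2213
4. canonical 4-gon: [(0, 0) (33.6521, 0) (29.0572, 26) (0, 26)]
5. shoelace: 815.2213

Area of P0's cell: 815.2213 (4 vertices)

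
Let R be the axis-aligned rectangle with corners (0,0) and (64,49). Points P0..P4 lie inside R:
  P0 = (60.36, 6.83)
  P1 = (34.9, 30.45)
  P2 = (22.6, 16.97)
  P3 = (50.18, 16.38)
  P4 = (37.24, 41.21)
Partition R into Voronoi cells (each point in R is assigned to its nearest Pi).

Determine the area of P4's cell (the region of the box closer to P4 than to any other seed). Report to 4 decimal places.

Area of P4's cell: 707.9530

1. box [0,64]×[0,49]: [(0, 0) (64, 0) (64, 49) (0, 49)]
2. ⊥bis P4·P0 via (48.8,24.02): [(0, 0) (13.0817, 0) (64, 34.2418) (64, 49) (0, 49)]  |A|=2264.2336
3. ⊥bis P4·P1 via (36.07,35.83): [(0, 43.6742) (58.9596, 30.8522) (64, 34.2418) (64, 49) (0, 49)]  |A|=774.9278
4. ⊥bis P4·P2 via (29.92,29.09): [(0, 47.1605) (9.0204, 41.7125) (58.9596, 30.8522) (64, 34.2418) (64, 49) (0, 49)]  |A|=759.204
5. ⊥bis P4·P3 via (43.71,28.795): [(0, 47.1605) (9.0204, 41.7125) (50.9851, 32.5864) (64, 39.369) (64, 49) (0, 49)]  |A|=707.953
6. canonical 6-gon: [(0, 47.1605) (9.0204, 41.7125) (50.9851, 32.5864) (64, 39.369) (64, 49) (0, 49)]
7. shoelace: 707.953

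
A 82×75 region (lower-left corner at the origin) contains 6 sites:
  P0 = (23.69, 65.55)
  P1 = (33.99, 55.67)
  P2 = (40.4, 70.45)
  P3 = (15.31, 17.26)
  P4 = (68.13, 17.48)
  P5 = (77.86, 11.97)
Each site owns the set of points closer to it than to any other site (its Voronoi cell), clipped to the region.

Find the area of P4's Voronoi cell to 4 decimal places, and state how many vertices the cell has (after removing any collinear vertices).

1. box [0,82]×[0,75]: [(0, 0) (82, 0) (82, 75) (0, 75)]
2. ⊥bis P4·P0 via (45.91,41.515): [(1.0039, 0) (82, 0) (82, 74.8797)]  |A|=3032.4797
3. ⊥bis P4·P1 via (51.06,36.575): [(10.1461, 0) (82, 0) (82, 64.2339)]  |A|=2307.7252
4. ⊥bis P4·P2 via (54.265,43.965): [(66.4797, 50.3594) (10.1461, 0) (82, 0) (82, 58.4844)]  |A|=2263.1083
5. ⊥bis P4·P3 via (41.72,17.37): [(66.4797, 50.3594) (41.675, 28.1852) (41.7923, 0) (82, 0) (82, 58.4844)]  |A|=1817.1305
6. ⊥bis P4·P5 via (72.995,14.725): [(66.4797, 50.3594) (41.675, 28.1852) (41.7923, 0) (64.6564, 0) (82, 30.6268) (82, 58.4844)]  |A|=1551.5412
7. canonical 6-gon: [(66.4797, 50.3594) (41.675, 28.1852) (41.7923, 0) (64.6564, 0) (82, 30.6268) (82, 58.4844)]
8. shoelace: 1551.5412

Area of P4's cell: 1551.5412 (6 vertices)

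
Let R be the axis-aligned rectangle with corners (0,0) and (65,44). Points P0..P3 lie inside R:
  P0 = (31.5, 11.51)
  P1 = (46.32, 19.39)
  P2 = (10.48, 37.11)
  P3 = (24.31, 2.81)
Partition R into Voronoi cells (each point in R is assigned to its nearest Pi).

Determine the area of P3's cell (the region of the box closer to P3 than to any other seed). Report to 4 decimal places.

1. box [0,65]×[0,44]: [(0, 0) (65, 0) (65, 44) (0, 44)]
2. ⊥bis P3·P0 via (27.905,7.16): [(0, 30.2217) (0, 0) (36.5687, 0)]  |A|=552.5845
3. ⊥bis P3·P1 via (35.315,11.1): [(0, 30.2217) (0, 0) (36.5687, 0)]  |A|=552.5845
4. ⊥bis P3·P2 via (17.395,19.96): [(14.0492, 18.6109) (0, 12.9462) (0, 0) (36.5687, 0)]  |A|=431.231
5. canonical 4-gon: [(14.0492, 18.6109) (0, 12.9462) (0, 0) (36.5687, 0)]
6. shoelace: 431.231

Area of P3's cell: 431.2310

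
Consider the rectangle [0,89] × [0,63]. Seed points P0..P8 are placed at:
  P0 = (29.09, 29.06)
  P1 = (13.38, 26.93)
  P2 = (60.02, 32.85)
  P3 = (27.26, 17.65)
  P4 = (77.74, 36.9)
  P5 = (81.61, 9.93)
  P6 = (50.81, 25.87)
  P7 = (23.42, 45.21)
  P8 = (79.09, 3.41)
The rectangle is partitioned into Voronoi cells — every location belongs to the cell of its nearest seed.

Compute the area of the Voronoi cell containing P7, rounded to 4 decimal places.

Area of P7's cell: 1066.8881

1. box [0,89]×[0,63]: [(0, 0) (89, 0) (89, 63) (0, 63)]
2. ⊥bis P7·P0 via (26.255,37.135): [(0, 27.9173) (89, 59.1637) (89, 63) (0, 63)]  |A|=1731.8937
3. ⊥bis P7·P1 via (18.4,36.07): [(0, 46.1759) (20.2802, 35.0373) (89, 59.1637) (89, 63) (0, 63)]  |A|=1546.7498
4. ⊥bis P7·P2 via (41.72,39.03): [(0, 46.1759) (20.2802, 35.0373) (43.0742, 43.0399) (49.8148, 63) (0, 63)]  |A|=1067.5884
5. ⊥bis P7·P3 via (25.34,31.43): [(0, 46.1759) (20.2802, 35.0373) (43.0742, 43.0399) (49.8148, 63) (0, 63)]  |A|=1067.5884
6. ⊥bis P7·P4 via (50.58,41.055): [(0, 46.1759) (20.2802, 35.0373) (43.0742, 43.0399) (49.8148, 63) (0, 63)]  |A|=1067.5884
7. ⊥bis P7·P5 via (52.515,27.57): [(0, 46.1759) (20.2802, 35.0373) (43.0742, 43.0399) (49.8148, 63) (0, 63)]  |A|=1067.5884
8. ⊥bis P7·P6 via (37.115,35.54): [(0, 46.1759) (20.2802, 35.0373) (42.192, 42.7302) (43.6824, 44.841) (49.8148, 63) (0, 63)]  |A|=1066.8881
9. ⊥bis P7·P8 via (51.255,24.31): [(0, 46.1759) (20.2802, 35.0373) (42.192, 42.7302) (43.6824, 44.841) (49.8148, 63) (0, 63)]  |A|=1066.8881
10. canonical 6-gon: [(0, 46.1759) (20.2802, 35.0373) (42.192, 42.7302) (43.6824, 44.841) (49.8148, 63) (0, 63)]
11. shoelace: 1066.8881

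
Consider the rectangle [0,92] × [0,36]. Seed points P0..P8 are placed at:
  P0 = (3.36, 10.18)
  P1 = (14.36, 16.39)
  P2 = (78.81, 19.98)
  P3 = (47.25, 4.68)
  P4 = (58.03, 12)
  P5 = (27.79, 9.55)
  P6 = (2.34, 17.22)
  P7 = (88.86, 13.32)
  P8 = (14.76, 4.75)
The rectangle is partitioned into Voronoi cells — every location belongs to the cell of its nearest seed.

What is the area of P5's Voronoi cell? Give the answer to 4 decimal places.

Area of P5's cell: 524.3485

1. box [0,92]×[0,36]: [(0, 0) (92, 0) (92, 36) (0, 36)]
2. ⊥bis P5·P0 via (15.575,9.865): [(15.3206, 0) (92, 0) (92, 36) (16.249, 36)]  |A|=2743.7477
3. ⊥bis P5·P1 via (21.075,12.97): [(15.366, 1.7607) (15.3206, 0) (92, 0) (92, 36) (32.8044, 36)]  |A|=2460.3251
4. ⊥bis P5·P2 via (53.3,14.765): [(15.366, 1.7607) (15.3206, 0) (56.3184, 0) (48.9589, 36) (32.8044, 36)]  |A|=1043.3173
5. ⊥bis P5·P3 via (37.52,7.115): [(15.366, 1.7607) (15.3206, 0) (35.7394, 0) (44.7487, 36) (32.8044, 36)]  |A|=597.1108
6. ⊥bis P5·P4 via (42.91,10.775): [(15.366, 1.7607) (15.3206, 0) (35.7394, 0) (41.8158, 24.2806) (40.8663, 36) (32.8044, 36)]  |A|=574.3613
7. ⊥bis P5·P6 via (15.065,13.385): [(15.366, 1.7607) (15.3206, 0) (35.7394, 0) (41.8158, 24.2806) (40.8663, 36) (32.8044, 36)]  |A|=574.3613
8. ⊥bis P5·P7 via (58.325,11.435): [(15.366, 1.7607) (15.3206, 0) (35.7394, 0) (41.8158, 24.2806) (40.8663, 36) (32.8044, 36)]  |A|=574.3613
9. ⊥bis P5·P8 via (21.275,7.15): [(19.9469, 10.7551) (23.9089, 0) (35.7394, 0) (41.8158, 24.2806) (40.8663, 36) (32.8044, 36)]  |A|=524.3485
10. canonical 6-gon: [(19.9469, 10.7551) (23.9089, 0) (35.7394, 0) (41.8158, 24.2806) (40.8663, 36) (32.8044, 36)]
11. shoelace: 524.3485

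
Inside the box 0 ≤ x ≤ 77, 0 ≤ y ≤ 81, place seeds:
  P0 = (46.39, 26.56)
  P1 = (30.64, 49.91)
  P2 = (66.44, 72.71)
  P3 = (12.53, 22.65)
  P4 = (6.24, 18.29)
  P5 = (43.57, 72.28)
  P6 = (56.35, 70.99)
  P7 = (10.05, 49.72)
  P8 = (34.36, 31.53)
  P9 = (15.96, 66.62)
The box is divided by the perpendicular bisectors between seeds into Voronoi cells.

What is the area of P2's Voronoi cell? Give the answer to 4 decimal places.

Area of P2's cell: 528.5407

1. box [0,77]×[0,81]: [(0, 0) (77, 0) (77, 81) (0, 81)]
2. ⊥bis P2·P0 via (56.415,49.635): [(0, 74.1447) (77, 40.6918) (77, 81) (0, 81)]  |A|=1815.7968
3. ⊥bis P2·P1 via (48.54,61.31): [(55.8073, 49.899) (77, 40.6918) (77, 81) (36, 81)]  |A|=1064.6896
4. ⊥bis P2·P3 via (39.485,47.68): [(55.8073, 49.899) (77, 40.6918) (77, 81) (36, 81)]  |A|=1064.6896
5. ⊥bis P2·P4 via (36.34,45.5): [(55.8073, 49.899) (77, 40.6918) (77, 81) (36, 81)]  |A|=1064.6896
6. ⊥bis P2·P5 via (55.005,72.495): [(55.4184, 50.5098) (55.8073, 49.899) (77, 40.6918) (77, 81) (54.8451, 81)]  |A|=777.394
7. ⊥bis P2·P6 via (61.395,71.85): [(65.8831, 45.5216) (77, 40.6918) (77, 81) (59.8352, 81)]  |A|=528.5407
8. ⊥bis P2·P7 via (38.245,61.215): [(65.8831, 45.5216) (77, 40.6918) (77, 81) (59.8352, 81)]  |A|=528.5407
9. ⊥bis P2·P8 via (50.4,52.12): [(65.8831, 45.5216) (77, 40.6918) (77, 81) (59.8352, 81)]  |A|=528.5407
10. ⊥bis P2·P9 via (41.2,69.665): [(65.8831, 45.5216) (77, 40.6918) (77, 81) (59.8352, 81)]  |A|=528.5407
11. canonical 4-gon: [(65.8831, 45.5216) (77, 40.6918) (77, 81) (59.8352, 81)]
12. shoelace: 528.5407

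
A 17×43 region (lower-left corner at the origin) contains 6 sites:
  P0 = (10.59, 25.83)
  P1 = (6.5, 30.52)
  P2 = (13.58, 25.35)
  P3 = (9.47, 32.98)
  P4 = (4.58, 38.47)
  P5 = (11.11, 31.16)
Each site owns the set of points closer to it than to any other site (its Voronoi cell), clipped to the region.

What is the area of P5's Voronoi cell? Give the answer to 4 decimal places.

Area of P5's cell: 44.6736

1. box [0,17]×[0,43]: [(0, 0) (17, 0) (17, 43) (0, 43)]
2. ⊥bis P5·P0 via (10.85,28.495): [(0, 29.5535) (17, 27.895) (17, 43) (0, 43)]  |A|=242.6874
3. ⊥bis P5·P1 via (8.805,30.84): [(9.1069, 28.6651) (17, 27.895) (17, 43) (7.1168, 43)]  |A|=130.4496
4. ⊥bis P5·P2 via (12.345,28.255): [(9.1069, 28.6651) (12.5251, 28.3316) (17, 30.234) (17, 43) (7.1168, 43)]  |A|=125.2162
5. ⊥bis P5·P3 via (10.29,32.07): [(8.8183, 30.7439) (9.1069, 28.6651) (12.5251, 28.3316) (17, 30.234) (17, 38.1164)]  |A|=44.6736
6. ⊥bis P5·P4 via (7.845,34.815): [(8.8183, 30.7439) (9.1069, 28.6651) (12.5251, 28.3316) (17, 30.234) (17, 38.1164)]  |A|=44.6736
7. canonical 5-gon: [(8.8183, 30.7439) (9.1069, 28.6651) (12.5251, 28.3316) (17, 30.234) (17, 38.1164)]
8. shoelace: 44.6736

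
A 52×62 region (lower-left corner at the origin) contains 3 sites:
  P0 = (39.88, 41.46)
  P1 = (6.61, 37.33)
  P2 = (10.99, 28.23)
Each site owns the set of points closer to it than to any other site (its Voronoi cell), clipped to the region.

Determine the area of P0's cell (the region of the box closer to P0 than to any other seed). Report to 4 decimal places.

1. box [0,52]×[0,62]: [(0, 0) (52, 0) (52, 62) (0, 62)]
2. ⊥bis P0·P1 via (23.245,39.395): [(28.1353, 0) (52, 0) (52, 62) (20.4389, 62)]  |A|=1718.1985
3. ⊥bis P0·P2 via (25.435,34.845): [(23.2054, 39.7136) (41.3921, 0) (52, 0) (52, 62) (20.4389, 62)]  |A|=1454.9623
4. canonical 5-gon: [(23.2054, 39.7136) (41.3921, 0) (52, 0) (52, 62) (20.4389, 62)]
5. shoelace: 1454.9623

Area of P0's cell: 1454.9623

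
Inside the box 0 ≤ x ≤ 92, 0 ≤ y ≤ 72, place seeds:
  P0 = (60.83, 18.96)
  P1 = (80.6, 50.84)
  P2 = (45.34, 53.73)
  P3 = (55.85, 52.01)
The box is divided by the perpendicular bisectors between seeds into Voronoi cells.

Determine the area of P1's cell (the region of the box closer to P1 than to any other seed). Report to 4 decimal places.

1. box [0,92]×[0,72]: [(0, 0) (92, 0) (92, 72) (0, 72)]
2. ⊥bis P1·P0 via (70.715,34.9): [(92, 21.7004) (92, 72) (10.8896, 72)]  |A|=2039.9117
3. ⊥bis P1·P2 via (62.97,52.285): [(61.9886, 40.3116) (92, 21.7004) (92, 72) (64.5859, 72)]  |A|=1189.1358
4. ⊥bis P1·P3 via (68.225,51.425): [(67.537, 36.8708) (92, 21.7004) (92, 72) (69.1976, 72)]  |A|=1015.7547
5. canonical 4-gon: [(67.537, 36.8708) (92, 21.7004) (92, 72) (69.1976, 72)]
6. shoelace: 1015.7547

Area of P1's cell: 1015.7547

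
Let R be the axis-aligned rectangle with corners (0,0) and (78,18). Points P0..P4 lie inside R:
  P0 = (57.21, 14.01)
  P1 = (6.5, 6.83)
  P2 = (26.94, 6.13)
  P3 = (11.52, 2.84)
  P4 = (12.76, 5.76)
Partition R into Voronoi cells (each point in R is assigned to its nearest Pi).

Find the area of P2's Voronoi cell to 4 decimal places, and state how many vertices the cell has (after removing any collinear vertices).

1. box [0,78]×[0,18]: [(0, 0) (78, 0) (78, 18) (0, 18)]
2. ⊥bis P2·P0 via (42.075,10.07): [(0, 0) (44.6965, 0) (40.0106, 18) (0, 18)]  |A|=762.3638
3. ⊥bis P2·P1 via (16.72,6.48): [(16.4981, 0) (44.6965, 0) (40.0106, 18) (17.1145, 18)]  |A|=459.8504
4. ⊥bis P2·P3 via (19.23,4.485): [(17.0083, 14.898) (20.1869, 0) (44.6965, 0) (40.0106, 18) (17.1145, 18)]  |A|=432.3723
5. ⊥bis P2·P4 via (19.85,5.945): [(19.9798, 0.9708) (20.1869, 0) (44.6965, 0) (40.0106, 18) (19.5354, 18)]  |A|=406.4105
6. canonical 5-gon: [(19.9798, 0.9708) (20.1869, 0) (44.6965, 0) (40.0106, 18) (19.5354, 18)]
7. shoelace: 406.4105

Area of P2's cell: 406.4105 (5 vertices)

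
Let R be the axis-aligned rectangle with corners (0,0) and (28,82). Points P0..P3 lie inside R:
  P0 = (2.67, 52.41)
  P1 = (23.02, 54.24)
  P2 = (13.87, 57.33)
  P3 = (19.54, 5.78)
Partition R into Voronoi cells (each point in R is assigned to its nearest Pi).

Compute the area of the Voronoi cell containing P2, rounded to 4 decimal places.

1. box [0,28]×[0,82]: [(0, 0) (28, 0) (28, 82) (0, 82)]
2. ⊥bis P2·P0 via (8.27,54.87): [(0, 73.696) (28, 9.9562) (28, 82) (0, 82)]  |A|=1124.8693
3. ⊥bis P2·P1 via (18.445,55.785): [(0, 73.696) (13.8479, 42.1723) (27.2979, 82) (0, 82)]  |A|=601.1035
4. ⊥bis P2·P3 via (16.705,31.555): [(0, 73.696) (13.8479, 42.1723) (27.2979, 82) (0, 82)]  |A|=601.1035
5. canonical 4-gon: [(0, 73.696) (13.8479, 42.1723) (27.2979, 82) (0, 82)]
6. shoelace: 601.1035

Area of P2's cell: 601.1035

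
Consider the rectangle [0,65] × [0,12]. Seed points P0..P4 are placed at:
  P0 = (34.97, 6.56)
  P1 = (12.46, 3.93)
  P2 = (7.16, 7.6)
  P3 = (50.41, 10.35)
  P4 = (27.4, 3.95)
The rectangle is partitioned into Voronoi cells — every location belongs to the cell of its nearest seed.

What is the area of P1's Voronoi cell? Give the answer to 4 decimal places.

Area of P1's cell: 119.4542

1. box [0,65]×[0,12]: [(0, 0) (65, 0) (65, 12) (0, 12)]
2. ⊥bis P1·P0 via (23.715,5.245): [(0, 0) (24.3278, 0) (22.9258, 12) (0, 12)]  |A|=283.5215
3. ⊥bis P1·P2 via (9.81,5.765): [(5.818, 0) (24.3278, 0) (22.9258, 12) (14.1274, 12)]  |A|=163.8487
4. ⊥bis P1·P3 via (31.435,7.14): [(5.818, 0) (24.3278, 0) (22.9258, 12) (14.1274, 12)]  |A|=163.8487
5. ⊥bis P1·P4 via (19.93,3.94): [(5.818, 0) (19.9353, 0) (19.9192, 12) (14.1274, 12)]  |A|=119.4542
6. canonical 4-gon: [(5.818, 0) (19.9353, 0) (19.9192, 12) (14.1274, 12)]
7. shoelace: 119.4542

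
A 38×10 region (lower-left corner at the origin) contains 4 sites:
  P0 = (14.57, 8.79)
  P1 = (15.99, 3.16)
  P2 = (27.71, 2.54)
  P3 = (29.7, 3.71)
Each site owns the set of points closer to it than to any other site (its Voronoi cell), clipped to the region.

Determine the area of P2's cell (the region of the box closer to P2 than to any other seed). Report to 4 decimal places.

Area of P2's cell: 55.2674

1. box [0,38]×[0,10]: [(0, 0) (38, 0) (38, 10) (0, 10)]
2. ⊥bis P2·P0 via (21.14,5.665): [(18.4455, 0) (38, 0) (38, 10) (23.2019, 10)]  |A|=171.7631
3. ⊥bis P2·P1 via (21.85,2.85): [(22.1064, 7.6968) (21.6992, 0) (38, 0) (38, 10) (23.2019, 10)]  |A|=159.2413
4. ⊥bis P2·P3 via (28.705,3.125): [(22.1064, 7.6968) (21.6992, 0) (30.5423, 0) (24.6629, 10) (23.2019, 10)]  |A|=55.2674
5. canonical 5-gon: [(22.1064, 7.6968) (21.6992, 0) (30.5423, 0) (24.6629, 10) (23.2019, 10)]
6. shoelace: 55.2674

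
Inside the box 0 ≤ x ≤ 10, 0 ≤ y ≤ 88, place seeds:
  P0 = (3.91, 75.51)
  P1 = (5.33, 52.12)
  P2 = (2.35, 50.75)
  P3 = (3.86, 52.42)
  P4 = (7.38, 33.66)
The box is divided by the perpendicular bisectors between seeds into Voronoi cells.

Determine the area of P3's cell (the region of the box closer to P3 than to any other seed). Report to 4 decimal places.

1. box [0,10]×[0,88]: [(0, 0) (10, 0) (10, 88) (0, 88)]
2. ⊥bis P3·P0 via (3.885,63.965): [(0, 63.9734) (0, 0) (10, 0) (10, 63.9518)]  |A|=639.6259
3. ⊥bis P3·P1 via (4.595,52.27): [(6.9804, 63.9583) (0, 63.9734) (0, 29.7545)]  |A|=119.4303
4. ⊥bis P3·P2 via (3.105,51.585): [(4.2449, 50.5543) (6.9804, 63.9583) (0, 63.9734) (0, 54.3925)]  |A|=67.1377
5. ⊥bis P3·P4 via (5.62,43.04): [(4.2449, 50.5543) (6.9804, 63.9583) (0, 63.9734) (0, 54.3925)]  |A|=67.1377
6. canonical 4-gon: [(4.2449, 50.5543) (6.9804, 63.9583) (0, 63.9734) (0, 54.3925)]
7. shoelace: 67.1377

Area of P3's cell: 67.1377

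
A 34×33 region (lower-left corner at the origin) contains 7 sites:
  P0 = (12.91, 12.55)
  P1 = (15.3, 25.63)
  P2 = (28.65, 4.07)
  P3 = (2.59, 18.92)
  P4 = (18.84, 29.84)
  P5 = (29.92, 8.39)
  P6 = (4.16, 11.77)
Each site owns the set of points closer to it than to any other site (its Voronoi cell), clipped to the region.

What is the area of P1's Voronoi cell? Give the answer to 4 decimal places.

Area of P1's cell: 175.3571

1. box [0,34]×[0,33]: [(0, 0) (34, 0) (34, 33) (0, 33)]
2. ⊥bis P1·P0 via (14.105,19.09): [(0, 21.6673) (34, 15.4548) (34, 33) (0, 33)]  |A|=490.9253
3. ⊥bis P1·P2 via (21.975,14.85): [(0, 21.6673) (25.4691, 17.0135) (34, 22.2959) (34, 33) (0, 33)]  |A|=461.7446
4. ⊥bis P1·P3 via (8.945,22.275): [(10.2551, 19.7935) (25.4691, 17.0135) (34, 22.2959) (34, 33) (3.2829, 33)]  |A|=381.9575
5. ⊥bis P1·P4 via (17.07,27.735): [(10.2551, 19.7935) (25.4691, 17.0135) (27.9752, 18.5653) (10.8085, 33) (3.2829, 33)]  |A|=182.3316
6. ⊥bis P1·P5 via (22.61,17.01): [(10.2551, 19.7935) (23.1203, 17.4427) (26.2021, 20.0562) (10.8085, 33) (3.2829, 33)]  |A|=175.3571
7. ⊥bis P1·P6 via (9.73,18.7): [(10.2551, 19.7935) (23.1203, 17.4427) (26.2021, 20.0562) (10.8085, 33) (3.2829, 33)]  |A|=175.3571
8. canonical 5-gon: [(10.2551, 19.7935) (23.1203, 17.4427) (26.2021, 20.0562) (10.8085, 33) (3.2829, 33)]
9. shoelace: 175.3571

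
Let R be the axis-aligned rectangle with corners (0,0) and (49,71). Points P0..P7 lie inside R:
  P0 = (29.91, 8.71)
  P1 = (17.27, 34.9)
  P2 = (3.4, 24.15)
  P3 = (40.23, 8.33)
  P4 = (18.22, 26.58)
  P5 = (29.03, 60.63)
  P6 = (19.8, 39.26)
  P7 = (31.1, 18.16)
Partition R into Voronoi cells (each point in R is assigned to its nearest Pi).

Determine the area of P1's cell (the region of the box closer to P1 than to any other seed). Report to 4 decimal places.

1. box [0,49]×[0,71]: [(0, 0) (49, 0) (49, 71) (0, 71)]
2. ⊥bis P1·P0 via (23.59,21.805): [(0, 10.4198) (49, 34.0686) (49, 71) (0, 71)]  |A|=2389.0347
3. ⊥bis P1·P2 via (10.335,29.525): [(0, 42.8596) (18.298, 19.2509) (49, 34.0686) (49, 71) (0, 71)]  |A|=2092.2442
4. ⊥bis P1·P3 via (28.75,21.615): [(0, 42.8596) (18.298, 19.2509) (35.7757, 27.6862) (49, 39.1137) (49, 71) (0, 71)]  |A|=2058.8851
5. ⊥bis P1·P4 via (17.745,30.74): [(0, 42.8596) (10.0723, 29.8639) (42.593, 33.5772) (49, 39.1137) (49, 71) (0, 71)]  |A|=1848.3135
6. ⊥bis P1·P5 via (23.15,47.765): [(0, 58.3458) (0, 42.8596) (10.0723, 29.8639) (42.593, 33.5772) (46.6055, 37.0446)]  |A|=683.3519
7. ⊥bis P1·P6 via (18.535,37.08): [(0, 47.8354) (0, 42.8596) (10.0723, 29.8639) (27.5345, 31.8578)]  |A|=192.0116
8. ⊥bis P1·P7 via (24.185,26.53): [(0, 47.8354) (0, 42.8596) (10.0723, 29.8639) (27.5345, 31.8578)]  |A|=192.0116
9. canonical 4-gon: [(0, 47.8354) (0, 42.8596) (10.0723, 29.8639) (27.5345, 31.8578)]
10. shoelace: 192.0116

Area of P1's cell: 192.0116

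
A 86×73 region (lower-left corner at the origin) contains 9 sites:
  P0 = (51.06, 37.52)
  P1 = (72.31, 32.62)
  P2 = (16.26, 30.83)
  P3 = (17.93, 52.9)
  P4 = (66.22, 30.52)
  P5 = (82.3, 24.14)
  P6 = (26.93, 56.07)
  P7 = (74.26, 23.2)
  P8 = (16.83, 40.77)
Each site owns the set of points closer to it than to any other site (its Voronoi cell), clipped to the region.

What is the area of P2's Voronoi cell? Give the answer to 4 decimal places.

Area of P2's cell: 1316.6999

1. box [0,86]×[0,73]: [(0, 0) (86, 0) (86, 73) (0, 73)]
2. ⊥bis P2·P0 via (33.66,34.175): [(0, 0) (40.2298, 0) (26.1962, 73) (0, 73)]  |A|=2424.5518
3. ⊥bis P2·P1 via (44.285,31.725): [(0, 0) (40.2298, 0) (26.1962, 73) (0, 73)]  |A|=2424.5518
4. ⊥bis P2·P3 via (17.095,41.865): [(0, 43.1586) (0, 0) (40.2298, 0) (32.4044, 40.7066)]  |A|=1518.0722
5. ⊥bis P2·P4 via (41.24,30.675): [(0, 43.1586) (0, 0) (40.2298, 0) (32.4044, 40.7066)]  |A|=1518.0722
6. ⊥bis P2·P5 via (49.28,27.485): [(0, 43.1586) (0, 0) (40.2298, 0) (32.4044, 40.7066)]  |A|=1518.0722
7. ⊥bis P2·P6 via (21.595,43.45): [(27.1428, 41.1047) (0, 43.1586) (0, 0) (40.2298, 0) (32.7865, 38.7189)]  |A|=1512.9191
8. ⊥bis P2·P7 via (45.26,27.015): [(27.1428, 41.1047) (0, 43.1586) (0, 0) (40.2298, 0) (32.7865, 38.7189)]  |A|=1512.9191
9. ⊥bis P2·P8 via (16.545,35.8): [(0, 36.7488) (0, 0) (40.2298, 0) (33.5349, 34.8257)]  |A|=1316.6999
10. canonical 4-gon: [(0, 36.7488) (0, 0) (40.2298, 0) (33.5349, 34.8257)]
11. shoelace: 1316.6999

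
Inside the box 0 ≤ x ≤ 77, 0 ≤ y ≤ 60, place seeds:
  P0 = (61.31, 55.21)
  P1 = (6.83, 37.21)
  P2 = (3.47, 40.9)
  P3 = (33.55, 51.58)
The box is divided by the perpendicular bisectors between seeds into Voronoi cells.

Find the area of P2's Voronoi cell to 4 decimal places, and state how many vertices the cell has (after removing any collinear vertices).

Area of P2's cell: 288.2186 (4 vertices)

1. box [0,77]×[0,60]: [(0, 0) (77, 0) (77, 60) (0, 60)]
2. ⊥bis P2·P0 via (32.39,48.055): [(0, 0) (44.2791, 0) (29.4347, 60) (0, 60)]  |A|=2211.4156
3. ⊥bis P2·P1 via (5.15,39.055): [(0, 34.3656) (28.1521, 60) (0, 60)]  |A|=360.8315
4. ⊥bis P2·P3 via (18.51,46.24): [(0, 34.3656) (17.1738, 50.0035) (13.6245, 60) (0, 60)]  |A|=288.2186
5. canonical 4-gon: [(0, 34.3656) (17.1738, 50.0035) (13.6245, 60) (0, 60)]
6. shoelace: 288.2186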